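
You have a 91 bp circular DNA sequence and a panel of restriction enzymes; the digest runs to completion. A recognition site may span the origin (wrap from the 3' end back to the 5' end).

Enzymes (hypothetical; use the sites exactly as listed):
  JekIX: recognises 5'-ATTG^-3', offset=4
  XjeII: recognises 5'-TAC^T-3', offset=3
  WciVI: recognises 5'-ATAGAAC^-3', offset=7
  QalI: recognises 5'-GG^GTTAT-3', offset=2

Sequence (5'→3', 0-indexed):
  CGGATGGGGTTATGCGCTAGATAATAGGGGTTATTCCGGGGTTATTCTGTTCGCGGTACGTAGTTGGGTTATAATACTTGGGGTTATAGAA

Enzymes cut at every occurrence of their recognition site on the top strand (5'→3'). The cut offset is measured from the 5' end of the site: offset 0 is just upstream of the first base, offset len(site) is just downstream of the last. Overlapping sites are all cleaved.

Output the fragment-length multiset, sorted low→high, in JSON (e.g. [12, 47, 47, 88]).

[5,7,10,10,11,21,27]

Scan for sites:
  JekIX (ATTG, off=4): no sites
  XjeII TACT/3: at [74] ⇒ [77]
  WciVI ATAGAAC/7: at [85] ⇒ [1]
  QalI GGGTTAT/2: at [6, 27, 38, 65, 80] ⇒ [8, 29, 40, 67, 82]

Pooled cuts: [1, 8, 29, 40, 67, 77, 82]

Fragments:
  1→8: 7 bp
  8→29: 21 bp
  29→40: 11 bp
  40→67: 27 bp
  67→77: 10 bp
  77→82: 5 bp
  82→1 (wrap): 91-82+1 = 10 bp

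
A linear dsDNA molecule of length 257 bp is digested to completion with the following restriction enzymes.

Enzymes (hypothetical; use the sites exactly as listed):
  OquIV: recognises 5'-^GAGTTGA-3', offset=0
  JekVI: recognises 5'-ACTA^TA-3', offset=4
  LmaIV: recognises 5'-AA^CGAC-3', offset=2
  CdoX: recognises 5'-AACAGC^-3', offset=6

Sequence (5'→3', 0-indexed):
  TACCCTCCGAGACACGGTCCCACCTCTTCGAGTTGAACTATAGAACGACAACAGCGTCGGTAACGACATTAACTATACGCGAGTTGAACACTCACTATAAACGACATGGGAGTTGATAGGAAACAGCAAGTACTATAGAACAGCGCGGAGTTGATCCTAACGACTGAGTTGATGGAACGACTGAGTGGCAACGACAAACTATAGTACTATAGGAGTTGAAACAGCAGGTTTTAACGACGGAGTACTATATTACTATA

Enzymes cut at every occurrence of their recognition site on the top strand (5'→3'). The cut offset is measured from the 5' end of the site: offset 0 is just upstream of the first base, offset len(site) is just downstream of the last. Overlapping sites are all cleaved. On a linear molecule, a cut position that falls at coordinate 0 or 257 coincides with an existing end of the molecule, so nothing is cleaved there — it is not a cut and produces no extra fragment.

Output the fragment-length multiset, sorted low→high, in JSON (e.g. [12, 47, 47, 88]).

[2,3,3,4,5,5,5,8,8,8,8,8,9,9,10,10,11,12,12,13,13,13,14,17,18,29]

Per-enzyme occurrences:
  OquIV GAGTTGA/0: at [29, 80, 109, 147, 165, 212] ⇒ [29, 80, 109, 147, 165, 212]
  JekVI ACTATA/4: at [36, 71, 93, 131, 197, 205, 243, 251] ⇒ [40, 75, 97, 135, 201, 209, 247, 255]
  LmaIV AACGAC/2: at [43, 61, 99, 158, 175, 189, 232] ⇒ [45, 63, 101, 160, 177, 191, 234]
  CdoX AACAGC/6: at [49, 121, 138, 219] ⇒ [55, 127, 144, 225]

All cut coordinates (distinct, sorted): [29, 40, 45, 55, 63, 75, 80, 97, 101, 109, 127, 135, 144, 147, 160, 165, 177, 191, 201, 209, 212, 225, 234, 247, 255]

Fragment lengths:
  [0,29): 29 bp
  [29,40): 11 bp
  [40,45): 5 bp
  [45,55): 10 bp
  [55,63): 8 bp
  [63,75): 12 bp
  [75,80): 5 bp
  [80,97): 17 bp
  [97,101): 4 bp
  [101,109): 8 bp
  [109,127): 18 bp
  [127,135): 8 bp
  [135,144): 9 bp
  [144,147): 3 bp
  [147,160): 13 bp
  [160,165): 5 bp
  [165,177): 12 bp
  [177,191): 14 bp
  [191,201): 10 bp
  [201,209): 8 bp
  [209,212): 3 bp
  [212,225): 13 bp
  [225,234): 9 bp
  [234,247): 13 bp
  [247,255): 8 bp
  [255,257): 2 bp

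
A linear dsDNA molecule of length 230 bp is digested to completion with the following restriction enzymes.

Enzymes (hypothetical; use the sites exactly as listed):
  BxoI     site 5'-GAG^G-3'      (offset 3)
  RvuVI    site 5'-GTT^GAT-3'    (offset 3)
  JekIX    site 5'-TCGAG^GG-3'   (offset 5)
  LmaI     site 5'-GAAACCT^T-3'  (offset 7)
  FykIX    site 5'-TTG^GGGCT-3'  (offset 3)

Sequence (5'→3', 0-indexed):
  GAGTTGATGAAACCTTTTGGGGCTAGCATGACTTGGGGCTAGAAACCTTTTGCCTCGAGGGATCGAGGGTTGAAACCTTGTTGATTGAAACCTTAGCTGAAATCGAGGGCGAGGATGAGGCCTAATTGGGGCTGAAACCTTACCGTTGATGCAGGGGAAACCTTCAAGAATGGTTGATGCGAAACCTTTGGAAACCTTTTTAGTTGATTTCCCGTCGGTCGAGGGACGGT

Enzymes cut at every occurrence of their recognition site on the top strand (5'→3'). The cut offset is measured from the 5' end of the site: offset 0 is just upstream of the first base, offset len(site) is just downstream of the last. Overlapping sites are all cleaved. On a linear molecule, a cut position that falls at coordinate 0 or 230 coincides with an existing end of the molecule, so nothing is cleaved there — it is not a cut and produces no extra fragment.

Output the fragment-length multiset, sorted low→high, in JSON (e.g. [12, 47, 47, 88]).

Site scan:
  BxoI GAGG/3: at [56, 64, 104, 110, 116, 220] ⇒ [59, 67, 107, 113, 119, 223]
  RvuVI GTTGAT/3: at [2, 79, 144, 172, 202] ⇒ [5, 82, 147, 175, 205]
  JekIX TCGAGGG/5: at [54, 62, 102, 218] ⇒ [59, 67, 107, 223]
  LmaI GAAACCTT/7: at [8, 41, 71, 86, 133, 156, 180, 190] ⇒ [15, 48, 78, 93, 140, 163, 187, 197]
  FykIX TTGGGGCT/3: at [16, 32, 125] ⇒ [19, 35, 128]

All cut coordinates (distinct, sorted): [5, 15, 19, 35, 48, 59, 67, 78, 82, 93, 107, 113, 119, 128, 140, 147, 163, 175, 187, 197, 205, 223]

Fragment lengths:
  [0,5): 5 bp
  [5,15): 10 bp
  [15,19): 4 bp
  [19,35): 16 bp
  [35,48): 13 bp
  [48,59): 11 bp
  [59,67): 8 bp
  [67,78): 11 bp
  [78,82): 4 bp
  [82,93): 11 bp
  [93,107): 14 bp
  [107,113): 6 bp
  [113,119): 6 bp
  [119,128): 9 bp
  [128,140): 12 bp
  [140,147): 7 bp
  [147,163): 16 bp
  [163,175): 12 bp
  [175,187): 12 bp
  [187,197): 10 bp
  [197,205): 8 bp
  [205,223): 18 bp
  [223,230): 7 bp

[4,4,5,6,6,7,7,8,8,9,10,10,11,11,11,12,12,12,13,14,16,16,18]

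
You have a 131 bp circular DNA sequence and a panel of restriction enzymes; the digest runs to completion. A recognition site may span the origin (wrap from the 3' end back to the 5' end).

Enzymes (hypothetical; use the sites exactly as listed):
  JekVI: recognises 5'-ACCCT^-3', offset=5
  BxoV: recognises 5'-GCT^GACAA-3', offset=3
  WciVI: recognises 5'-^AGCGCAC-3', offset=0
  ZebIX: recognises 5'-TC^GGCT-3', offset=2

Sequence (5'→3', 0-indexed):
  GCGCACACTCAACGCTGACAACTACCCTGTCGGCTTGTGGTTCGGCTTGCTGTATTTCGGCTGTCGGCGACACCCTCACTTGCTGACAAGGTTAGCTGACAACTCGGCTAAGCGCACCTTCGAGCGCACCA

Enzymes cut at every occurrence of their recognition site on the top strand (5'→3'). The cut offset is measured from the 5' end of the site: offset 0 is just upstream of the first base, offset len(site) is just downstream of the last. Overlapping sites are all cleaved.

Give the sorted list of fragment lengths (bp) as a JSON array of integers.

Site scan:
  JekVI (ACCCT, off=5): starts [23, 71] → cuts [28, 76]
  BxoV (GCTGACAA, off=3): starts [13, 81, 94] → cuts [16, 84, 97]
  WciVI (AGCGCAC, off=0): starts [110, 122, 130] → cuts [110, 122, 130]
  ZebIX (TCGGCT, off=2): starts [29, 41, 56, 103] → cuts [31, 43, 58, 105]

Pooled cuts: [16, 28, 31, 43, 58, 76, 84, 97, 105, 110, 122, 130]

Fragment lengths:
  16→28: 12 bp
  28→31: 3 bp
  31→43: 12 bp
  43→58: 15 bp
  58→76: 18 bp
  76→84: 8 bp
  84→97: 13 bp
  97→105: 8 bp
  105→110: 5 bp
  110→122: 12 bp
  122→130: 8 bp
  130→16 (wrap): 131-130+16 = 17 bp

[3,5,8,8,8,12,12,12,13,15,17,18]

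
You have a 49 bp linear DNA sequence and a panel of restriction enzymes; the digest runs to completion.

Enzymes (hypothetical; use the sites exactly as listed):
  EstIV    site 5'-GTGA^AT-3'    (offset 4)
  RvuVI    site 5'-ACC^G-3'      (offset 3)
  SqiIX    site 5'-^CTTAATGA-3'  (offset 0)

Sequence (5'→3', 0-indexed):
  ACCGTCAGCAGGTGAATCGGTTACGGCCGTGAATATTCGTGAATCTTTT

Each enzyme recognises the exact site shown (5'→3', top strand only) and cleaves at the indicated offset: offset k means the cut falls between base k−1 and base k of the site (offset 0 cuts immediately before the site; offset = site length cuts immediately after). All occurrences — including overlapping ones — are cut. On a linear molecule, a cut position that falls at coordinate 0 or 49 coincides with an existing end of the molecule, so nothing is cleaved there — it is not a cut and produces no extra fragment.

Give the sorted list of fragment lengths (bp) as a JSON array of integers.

Per-enzyme occurrences:
  EstIV GTGAAT/4: at [11, 28, 38] ⇒ [15, 32, 42]
  RvuVI ACCG/3: at [0] ⇒ [3]
  SqiIX (CTTAATGA, off=0): no sites

All cut coordinates (distinct, sorted): [3, 15, 32, 42]

Fragments:
  [0,3): 3 bp
  [3,15): 12 bp
  [15,32): 17 bp
  [32,42): 10 bp
  [42,49): 7 bp

[3,7,10,12,17]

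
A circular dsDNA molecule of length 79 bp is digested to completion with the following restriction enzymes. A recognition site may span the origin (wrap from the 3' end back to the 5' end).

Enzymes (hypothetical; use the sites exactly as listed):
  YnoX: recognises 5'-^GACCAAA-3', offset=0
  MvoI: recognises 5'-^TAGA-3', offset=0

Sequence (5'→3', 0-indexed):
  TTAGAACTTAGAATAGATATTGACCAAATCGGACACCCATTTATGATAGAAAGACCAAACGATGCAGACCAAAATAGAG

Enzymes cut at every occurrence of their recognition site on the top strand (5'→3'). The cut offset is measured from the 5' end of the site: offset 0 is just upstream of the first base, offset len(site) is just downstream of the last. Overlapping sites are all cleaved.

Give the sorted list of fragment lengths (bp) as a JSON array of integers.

[5,6,6,7,8,8,14,25]

Per-enzyme occurrences:
  YnoX (GACCAAA, off=0): starts [21, 52, 66] → cuts [21, 52, 66]
  MvoI (TAGA, off=0): starts [1, 8, 13, 46, 74] → cuts [1, 8, 13, 46, 74]

Pooled cuts: [1, 8, 13, 21, 46, 52, 66, 74]

Fragments:
  1→8: 7 bp
  8→13: 5 bp
  13→21: 8 bp
  21→46: 25 bp
  46→52: 6 bp
  52→66: 14 bp
  66→74: 8 bp
  74→1 (wrap): 79-74+1 = 6 bp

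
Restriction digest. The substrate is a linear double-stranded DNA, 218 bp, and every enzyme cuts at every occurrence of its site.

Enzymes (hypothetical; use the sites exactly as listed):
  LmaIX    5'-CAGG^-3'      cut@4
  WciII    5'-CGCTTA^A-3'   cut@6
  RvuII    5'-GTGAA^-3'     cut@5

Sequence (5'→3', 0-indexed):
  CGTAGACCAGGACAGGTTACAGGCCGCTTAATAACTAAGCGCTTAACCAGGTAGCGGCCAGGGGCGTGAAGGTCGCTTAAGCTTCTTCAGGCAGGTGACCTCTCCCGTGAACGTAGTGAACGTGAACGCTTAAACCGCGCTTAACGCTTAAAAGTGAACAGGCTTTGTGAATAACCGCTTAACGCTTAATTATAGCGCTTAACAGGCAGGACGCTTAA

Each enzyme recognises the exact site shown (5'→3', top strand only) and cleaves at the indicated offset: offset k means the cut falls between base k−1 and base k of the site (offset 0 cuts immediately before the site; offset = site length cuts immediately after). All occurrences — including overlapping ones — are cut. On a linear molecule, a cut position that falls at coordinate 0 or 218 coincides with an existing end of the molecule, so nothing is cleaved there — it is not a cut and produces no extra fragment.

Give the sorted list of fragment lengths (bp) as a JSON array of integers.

[1,4,4,4,5,5,6,6,6,7,7,7,7,7,8,8,9,9,9,10,11,11,11,12,13,15,16]

Scan for sites:
  LmaIX (CAGG, off=4): starts [7, 12, 19, 47, 58, 87, 91, 158, 202, 206] → cuts [11, 16, 23, 51, 62, 91, 95, 162, 206, 210]
  WciII (CGCTTAA, off=6): starts [24, 39, 73, 126, 137, 144, 175, 182, 195, 211] → cuts [30, 45, 79, 132, 143, 150, 181, 188, 201, 217]
  RvuII (GTGAA, off=5): starts [65, 106, 115, 121, 153, 166] → cuts [70, 111, 120, 126, 158, 171]

Pooled cuts: [11, 16, 23, 30, 45, 51, 62, 70, 79, 91, 95, 111, 120, 126, 132, 143, 150, 158, 162, 171, 181, 188, 201, 206, 210, 217]

Fragments:
  [0,11): 11 bp
  [11,16): 5 bp
  [16,23): 7 bp
  [23,30): 7 bp
  [30,45): 15 bp
  [45,51): 6 bp
  [51,62): 11 bp
  [62,70): 8 bp
  [70,79): 9 bp
  [79,91): 12 bp
  [91,95): 4 bp
  [95,111): 16 bp
  [111,120): 9 bp
  [120,126): 6 bp
  [126,132): 6 bp
  [132,143): 11 bp
  [143,150): 7 bp
  [150,158): 8 bp
  [158,162): 4 bp
  [162,171): 9 bp
  [171,181): 10 bp
  [181,188): 7 bp
  [188,201): 13 bp
  [201,206): 5 bp
  [206,210): 4 bp
  [210,217): 7 bp
  [217,218): 1 bp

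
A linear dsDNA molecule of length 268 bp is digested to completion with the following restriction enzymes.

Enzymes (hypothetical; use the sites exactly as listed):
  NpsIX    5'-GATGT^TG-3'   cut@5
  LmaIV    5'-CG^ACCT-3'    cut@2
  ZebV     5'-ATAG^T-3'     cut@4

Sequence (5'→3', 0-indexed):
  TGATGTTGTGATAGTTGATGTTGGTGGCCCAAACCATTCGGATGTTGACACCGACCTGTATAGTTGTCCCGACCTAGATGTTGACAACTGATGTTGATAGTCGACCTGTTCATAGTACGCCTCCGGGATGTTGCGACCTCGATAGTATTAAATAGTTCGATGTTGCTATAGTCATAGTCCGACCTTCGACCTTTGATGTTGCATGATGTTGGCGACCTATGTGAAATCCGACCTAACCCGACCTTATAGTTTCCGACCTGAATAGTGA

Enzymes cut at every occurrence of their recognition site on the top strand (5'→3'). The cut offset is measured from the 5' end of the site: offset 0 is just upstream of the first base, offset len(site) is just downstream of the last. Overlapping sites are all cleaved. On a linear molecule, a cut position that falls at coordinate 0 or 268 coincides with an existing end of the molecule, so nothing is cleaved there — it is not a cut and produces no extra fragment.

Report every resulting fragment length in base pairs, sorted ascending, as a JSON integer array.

[3,3,4,4,5,6,6,6,6,7,7,8,8,8,8,8,9,10,10,10,10,10,10,10,11,12,13,16,16,24]

Scan for sites:
  NpsIX (GATGTTG, off=5): starts [1, 16, 40, 76, 89, 126, 158, 194, 204] → cuts [6, 21, 45, 81, 94, 131, 163, 199, 209]
  LmaIV (CGACCT, off=2): starts [51, 69, 101, 133, 179, 186, 212, 228, 238, 253] → cuts [53, 71, 103, 135, 181, 188, 214, 230, 240, 255]
  ZebV (ATAGT, off=4): starts [10, 59, 96, 111, 141, 151, 167, 173, 245, 261] → cuts [14, 63, 100, 115, 145, 155, 171, 177, 249, 265]

All cut coordinates (distinct, sorted): [6, 14, 21, 45, 53, 63, 71, 81, 94, 100, 103, 115, 131, 135, 145, 155, 163, 171, 177, 181, 188, 199, 209, 214, 230, 240, 249, 255, 265]

Fragment lengths:
  [0,6): 6 bp
  [6,14): 8 bp
  [14,21): 7 bp
  [21,45): 24 bp
  [45,53): 8 bp
  [53,63): 10 bp
  [63,71): 8 bp
  [71,81): 10 bp
  [81,94): 13 bp
  [94,100): 6 bp
  [100,103): 3 bp
  [103,115): 12 bp
  [115,131): 16 bp
  [131,135): 4 bp
  [135,145): 10 bp
  [145,155): 10 bp
  [155,163): 8 bp
  [163,171): 8 bp
  [171,177): 6 bp
  [177,181): 4 bp
  [181,188): 7 bp
  [188,199): 11 bp
  [199,209): 10 bp
  [209,214): 5 bp
  [214,230): 16 bp
  [230,240): 10 bp
  [240,249): 9 bp
  [249,255): 6 bp
  [255,265): 10 bp
  [265,268): 3 bp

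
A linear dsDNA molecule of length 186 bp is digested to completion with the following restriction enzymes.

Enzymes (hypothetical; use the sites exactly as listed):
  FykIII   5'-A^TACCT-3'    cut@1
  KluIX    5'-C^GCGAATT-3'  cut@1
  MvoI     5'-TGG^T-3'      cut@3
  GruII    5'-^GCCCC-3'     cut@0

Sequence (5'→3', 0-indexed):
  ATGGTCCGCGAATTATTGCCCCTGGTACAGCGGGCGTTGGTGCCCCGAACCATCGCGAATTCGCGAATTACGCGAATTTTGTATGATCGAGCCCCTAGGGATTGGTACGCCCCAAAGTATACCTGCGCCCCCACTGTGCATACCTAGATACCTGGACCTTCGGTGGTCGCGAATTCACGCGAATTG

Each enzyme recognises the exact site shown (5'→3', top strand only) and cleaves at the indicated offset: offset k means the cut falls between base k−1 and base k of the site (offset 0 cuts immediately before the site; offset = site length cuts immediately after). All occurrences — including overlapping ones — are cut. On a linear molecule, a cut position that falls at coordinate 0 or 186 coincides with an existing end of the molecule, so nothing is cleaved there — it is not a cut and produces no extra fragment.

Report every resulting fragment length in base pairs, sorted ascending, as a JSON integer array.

[1,2,3,3,4,7,8,8,8,8,9,10,10,11,13,14,15,15,18,19]

Scan for sites:
  FykIII (ATACCT, off=1): starts [118, 139, 147] → cuts [119, 140, 148]
  KluIX (CGCGAATT, off=1): starts [6, 53, 61, 70, 167, 177] → cuts [7, 54, 62, 71, 168, 178]
  MvoI (TGGT, off=3): starts [1, 22, 37, 102, 163] → cuts [4, 25, 40, 105, 166]
  GruII (GCCCC, off=0): starts [17, 41, 90, 108, 126] → cuts [17, 41, 90, 108, 126]

All cut coordinates (distinct, sorted): [4, 7, 17, 25, 40, 41, 54, 62, 71, 90, 105, 108, 119, 126, 140, 148, 166, 168, 178]

Fragments:
  [0,4): 4 bp
  [4,7): 3 bp
  [7,17): 10 bp
  [17,25): 8 bp
  [25,40): 15 bp
  [40,41): 1 bp
  [41,54): 13 bp
  [54,62): 8 bp
  [62,71): 9 bp
  [71,90): 19 bp
  [90,105): 15 bp
  [105,108): 3 bp
  [108,119): 11 bp
  [119,126): 7 bp
  [126,140): 14 bp
  [140,148): 8 bp
  [148,166): 18 bp
  [166,168): 2 bp
  [168,178): 10 bp
  [178,186): 8 bp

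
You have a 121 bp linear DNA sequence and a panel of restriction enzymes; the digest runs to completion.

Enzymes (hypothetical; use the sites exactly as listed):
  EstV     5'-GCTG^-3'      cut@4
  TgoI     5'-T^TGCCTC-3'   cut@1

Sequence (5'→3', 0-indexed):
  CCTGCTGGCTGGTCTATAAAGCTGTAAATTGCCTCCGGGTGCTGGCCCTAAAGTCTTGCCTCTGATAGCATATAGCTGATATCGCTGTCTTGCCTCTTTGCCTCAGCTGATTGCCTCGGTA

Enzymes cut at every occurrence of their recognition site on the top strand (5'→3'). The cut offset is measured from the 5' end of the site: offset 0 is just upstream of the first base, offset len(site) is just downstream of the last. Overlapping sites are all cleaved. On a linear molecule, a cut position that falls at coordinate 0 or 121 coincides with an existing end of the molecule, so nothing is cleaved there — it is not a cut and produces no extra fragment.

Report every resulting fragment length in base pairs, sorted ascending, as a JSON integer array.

Per-enzyme occurrences:
  EstV GCTG/4: at [3, 7, 20, 40, 74, 83, 105] ⇒ [7, 11, 24, 44, 78, 87, 109]
  TgoI TTGCCTC/1: at [28, 55, 89, 97, 110] ⇒ [29, 56, 90, 98, 111]

Pooled cuts: [7, 11, 24, 29, 44, 56, 78, 87, 90, 98, 109, 111]

Fragment lengths:
  [0,7): 7 bp
  [7,11): 4 bp
  [11,24): 13 bp
  [24,29): 5 bp
  [29,44): 15 bp
  [44,56): 12 bp
  [56,78): 22 bp
  [78,87): 9 bp
  [87,90): 3 bp
  [90,98): 8 bp
  [98,109): 11 bp
  [109,111): 2 bp
  [111,121): 10 bp

[2,3,4,5,7,8,9,10,11,12,13,15,22]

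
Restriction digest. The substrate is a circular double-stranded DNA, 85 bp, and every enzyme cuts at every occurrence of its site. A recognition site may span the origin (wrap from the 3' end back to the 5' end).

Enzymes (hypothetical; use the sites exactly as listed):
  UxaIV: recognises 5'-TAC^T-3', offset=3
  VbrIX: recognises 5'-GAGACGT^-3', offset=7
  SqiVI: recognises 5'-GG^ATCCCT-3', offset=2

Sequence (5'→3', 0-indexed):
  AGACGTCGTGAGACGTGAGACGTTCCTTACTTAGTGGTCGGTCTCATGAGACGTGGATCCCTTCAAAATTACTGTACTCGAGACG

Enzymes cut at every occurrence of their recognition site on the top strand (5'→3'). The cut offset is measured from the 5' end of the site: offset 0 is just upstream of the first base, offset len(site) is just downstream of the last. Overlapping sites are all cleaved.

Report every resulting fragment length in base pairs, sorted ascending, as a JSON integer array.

[2,5,7,7,10,14,16,24]

Scan for sites:
  UxaIV (TACT, off=3): starts [27, 69, 74] → cuts [30, 72, 77]
  VbrIX (GAGACGT, off=7): starts [9, 16, 47, 84] → cuts [6, 16, 23, 54]
  SqiVI (GGATCCCT, off=2): starts [54] → cuts [56]

All cut coordinates (distinct, sorted): [6, 16, 23, 30, 54, 56, 72, 77]

Fragments:
  6→16: 10 bp
  16→23: 7 bp
  23→30: 7 bp
  30→54: 24 bp
  54→56: 2 bp
  56→72: 16 bp
  72→77: 5 bp
  77→6 (wrap): 85-77+6 = 14 bp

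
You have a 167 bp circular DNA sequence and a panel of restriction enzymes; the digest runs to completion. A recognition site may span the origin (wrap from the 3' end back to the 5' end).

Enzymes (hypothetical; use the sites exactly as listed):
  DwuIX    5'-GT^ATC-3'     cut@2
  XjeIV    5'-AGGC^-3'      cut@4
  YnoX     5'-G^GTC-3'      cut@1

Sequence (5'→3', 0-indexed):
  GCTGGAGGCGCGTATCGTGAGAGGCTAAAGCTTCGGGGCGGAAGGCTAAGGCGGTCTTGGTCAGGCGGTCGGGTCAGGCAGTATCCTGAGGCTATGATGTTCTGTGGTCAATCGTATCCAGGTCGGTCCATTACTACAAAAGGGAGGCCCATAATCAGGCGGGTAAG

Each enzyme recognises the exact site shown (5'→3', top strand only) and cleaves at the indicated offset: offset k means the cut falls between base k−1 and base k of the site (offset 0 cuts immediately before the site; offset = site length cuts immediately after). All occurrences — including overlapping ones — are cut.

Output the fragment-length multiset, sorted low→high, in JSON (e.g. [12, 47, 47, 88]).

[1,1,3,4,4,5,6,6,6,7,7,7,9,9,10,12,12,14,21,23]

Scan for sites:
  DwuIX GTATC/2: at [11, 80, 113] ⇒ [13, 82, 115]
  XjeIV AGGC/4: at [5, 21, 42, 48, 62, 75, 88, 144, 156, 165] ⇒ [2, 9, 25, 46, 52, 66, 79, 92, 148, 160]
  YnoX GGTC/1: at [52, 58, 66, 71, 105, 120, 124] ⇒ [53, 59, 67, 72, 106, 121, 125]

All cut coordinates (distinct, sorted): [2, 9, 13, 25, 46, 52, 53, 59, 66, 67, 72, 79, 82, 92, 106, 115, 121, 125, 148, 160]

Fragment lengths:
  2→9: 7 bp
  9→13: 4 bp
  13→25: 12 bp
  25→46: 21 bp
  46→52: 6 bp
  52→53: 1 bp
  53→59: 6 bp
  59→66: 7 bp
  66→67: 1 bp
  67→72: 5 bp
  72→79: 7 bp
  79→82: 3 bp
  82→92: 10 bp
  92→106: 14 bp
  106→115: 9 bp
  115→121: 6 bp
  121→125: 4 bp
  125→148: 23 bp
  148→160: 12 bp
  160→2 (wrap): 167-160+2 = 9 bp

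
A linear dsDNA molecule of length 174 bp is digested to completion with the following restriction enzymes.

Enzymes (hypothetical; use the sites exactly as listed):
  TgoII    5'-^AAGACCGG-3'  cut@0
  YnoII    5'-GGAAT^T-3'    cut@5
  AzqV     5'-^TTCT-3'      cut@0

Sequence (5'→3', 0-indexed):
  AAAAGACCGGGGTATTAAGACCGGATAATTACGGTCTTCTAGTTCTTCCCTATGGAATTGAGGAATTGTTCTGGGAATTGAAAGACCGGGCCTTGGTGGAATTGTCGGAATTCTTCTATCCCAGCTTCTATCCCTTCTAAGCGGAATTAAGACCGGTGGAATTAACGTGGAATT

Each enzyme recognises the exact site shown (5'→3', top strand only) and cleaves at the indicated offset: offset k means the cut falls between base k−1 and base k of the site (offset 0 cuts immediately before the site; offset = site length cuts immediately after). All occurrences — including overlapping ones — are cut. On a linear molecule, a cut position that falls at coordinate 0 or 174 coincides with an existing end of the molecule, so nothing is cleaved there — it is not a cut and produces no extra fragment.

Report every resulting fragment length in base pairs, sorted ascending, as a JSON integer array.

Site scan:
  TgoII AAGACCGG/0: at [2, 16, 81, 148] ⇒ [2, 16, 81, 148]
  YnoII GGAATT/5: at [53, 61, 73, 97, 106, 142, 157, 168] ⇒ [58, 66, 78, 102, 111, 147, 162, 173]
  AzqV TTCT/0: at [36, 42, 68, 110, 113, 125, 134] ⇒ [36, 42, 68, 110, 113, 125, 134]

Pooled cuts: [2, 16, 36, 42, 58, 66, 68, 78, 81, 102, 110, 111, 113, 125, 134, 147, 148, 162, 173]

Fragment lengths:
  [0,2): 2 bp
  [2,16): 14 bp
  [16,36): 20 bp
  [36,42): 6 bp
  [42,58): 16 bp
  [58,66): 8 bp
  [66,68): 2 bp
  [68,78): 10 bp
  [78,81): 3 bp
  [81,102): 21 bp
  [102,110): 8 bp
  [110,111): 1 bp
  [111,113): 2 bp
  [113,125): 12 bp
  [125,134): 9 bp
  [134,147): 13 bp
  [147,148): 1 bp
  [148,162): 14 bp
  [162,173): 11 bp
  [173,174): 1 bp

[1,1,1,2,2,2,3,6,8,8,9,10,11,12,13,14,14,16,20,21]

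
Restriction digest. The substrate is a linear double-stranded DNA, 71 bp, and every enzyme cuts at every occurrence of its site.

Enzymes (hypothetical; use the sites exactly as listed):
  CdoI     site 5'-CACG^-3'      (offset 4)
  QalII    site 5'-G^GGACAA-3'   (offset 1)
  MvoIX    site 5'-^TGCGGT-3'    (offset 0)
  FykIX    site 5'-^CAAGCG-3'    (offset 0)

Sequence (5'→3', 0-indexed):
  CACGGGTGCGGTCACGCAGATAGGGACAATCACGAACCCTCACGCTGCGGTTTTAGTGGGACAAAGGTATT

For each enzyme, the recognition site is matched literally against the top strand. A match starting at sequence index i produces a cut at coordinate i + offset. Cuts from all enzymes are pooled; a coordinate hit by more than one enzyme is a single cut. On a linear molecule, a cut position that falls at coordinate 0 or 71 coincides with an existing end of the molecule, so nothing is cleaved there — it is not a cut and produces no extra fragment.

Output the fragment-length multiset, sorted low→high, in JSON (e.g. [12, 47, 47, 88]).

[1,2,4,7,10,10,11,13,13]

Per-enzyme occurrences:
  CdoI CACG/4: at [0, 12, 30, 40] ⇒ [4, 16, 34, 44]
  QalII GGGACAA/1: at [22, 57] ⇒ [23, 58]
  MvoIX TGCGGT/0: at [6, 45] ⇒ [6, 45]
  FykIX (CAAGCG, off=0): no sites

Pooled cuts: [4, 6, 16, 23, 34, 44, 45, 58]

Fragment lengths:
  [0,4): 4 bp
  [4,6): 2 bp
  [6,16): 10 bp
  [16,23): 7 bp
  [23,34): 11 bp
  [34,44): 10 bp
  [44,45): 1 bp
  [45,58): 13 bp
  [58,71): 13 bp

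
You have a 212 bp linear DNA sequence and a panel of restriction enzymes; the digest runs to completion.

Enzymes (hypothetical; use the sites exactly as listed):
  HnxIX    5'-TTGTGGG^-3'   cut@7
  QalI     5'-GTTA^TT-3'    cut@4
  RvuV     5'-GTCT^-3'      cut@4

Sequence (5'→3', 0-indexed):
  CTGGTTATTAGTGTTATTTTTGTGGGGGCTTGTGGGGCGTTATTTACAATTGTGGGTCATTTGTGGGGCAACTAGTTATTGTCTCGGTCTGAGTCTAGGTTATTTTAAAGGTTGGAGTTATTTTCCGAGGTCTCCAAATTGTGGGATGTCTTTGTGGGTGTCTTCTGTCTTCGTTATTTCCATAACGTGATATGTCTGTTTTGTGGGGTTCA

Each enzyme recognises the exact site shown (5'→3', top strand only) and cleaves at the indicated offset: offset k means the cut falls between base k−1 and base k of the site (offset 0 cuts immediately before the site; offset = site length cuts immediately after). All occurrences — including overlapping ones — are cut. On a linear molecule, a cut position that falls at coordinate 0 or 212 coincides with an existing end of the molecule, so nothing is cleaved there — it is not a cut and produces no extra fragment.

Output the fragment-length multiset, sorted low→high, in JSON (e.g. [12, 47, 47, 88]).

[5,5,6,6,6,6,6,6,6,7,7,7,9,10,10,10,11,11,12,13,14,18,21]

Per-enzyme occurrences:
  HnxIX (TTGTGGG, off=7): starts [19, 29, 49, 60, 138, 151, 200] → cuts [26, 36, 56, 67, 145, 158, 207]
  QalI (GTTATT, off=4): starts [3, 12, 38, 74, 98, 116, 172] → cuts [7, 16, 42, 78, 102, 120, 176]
  RvuV (GTCT, off=4): starts [80, 86, 92, 129, 147, 159, 166, 193] → cuts [84, 90, 96, 133, 151, 163, 170, 197]

All cut coordinates (distinct, sorted): [7, 16, 26, 36, 42, 56, 67, 78, 84, 90, 96, 102, 120, 133, 145, 151, 158, 163, 170, 176, 197, 207]

Fragments:
  [0,7): 7 bp
  [7,16): 9 bp
  [16,26): 10 bp
  [26,36): 10 bp
  [36,42): 6 bp
  [42,56): 14 bp
  [56,67): 11 bp
  [67,78): 11 bp
  [78,84): 6 bp
  [84,90): 6 bp
  [90,96): 6 bp
  [96,102): 6 bp
  [102,120): 18 bp
  [120,133): 13 bp
  [133,145): 12 bp
  [145,151): 6 bp
  [151,158): 7 bp
  [158,163): 5 bp
  [163,170): 7 bp
  [170,176): 6 bp
  [176,197): 21 bp
  [197,207): 10 bp
  [207,212): 5 bp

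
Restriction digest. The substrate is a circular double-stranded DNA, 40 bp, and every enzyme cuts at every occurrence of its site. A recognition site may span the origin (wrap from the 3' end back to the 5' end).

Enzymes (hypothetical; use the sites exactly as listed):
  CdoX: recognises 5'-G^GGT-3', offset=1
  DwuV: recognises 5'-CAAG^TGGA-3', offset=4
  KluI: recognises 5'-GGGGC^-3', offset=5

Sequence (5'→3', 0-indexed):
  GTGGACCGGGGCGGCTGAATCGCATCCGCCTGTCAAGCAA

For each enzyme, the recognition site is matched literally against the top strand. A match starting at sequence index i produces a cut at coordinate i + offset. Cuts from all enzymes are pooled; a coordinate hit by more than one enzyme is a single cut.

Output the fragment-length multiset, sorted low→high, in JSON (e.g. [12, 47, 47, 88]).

[11,29]

Per-enzyme occurrences:
  CdoX (GGGT, off=1): no sites
  DwuV (CAAGTGGA, off=4): starts [37] → cuts [1]
  KluI (GGGGC, off=5): starts [7] → cuts [12]

Pooled cuts: [1, 12]

Fragments:
  1→12: 11 bp
  12→1 (wrap): 40-12+1 = 29 bp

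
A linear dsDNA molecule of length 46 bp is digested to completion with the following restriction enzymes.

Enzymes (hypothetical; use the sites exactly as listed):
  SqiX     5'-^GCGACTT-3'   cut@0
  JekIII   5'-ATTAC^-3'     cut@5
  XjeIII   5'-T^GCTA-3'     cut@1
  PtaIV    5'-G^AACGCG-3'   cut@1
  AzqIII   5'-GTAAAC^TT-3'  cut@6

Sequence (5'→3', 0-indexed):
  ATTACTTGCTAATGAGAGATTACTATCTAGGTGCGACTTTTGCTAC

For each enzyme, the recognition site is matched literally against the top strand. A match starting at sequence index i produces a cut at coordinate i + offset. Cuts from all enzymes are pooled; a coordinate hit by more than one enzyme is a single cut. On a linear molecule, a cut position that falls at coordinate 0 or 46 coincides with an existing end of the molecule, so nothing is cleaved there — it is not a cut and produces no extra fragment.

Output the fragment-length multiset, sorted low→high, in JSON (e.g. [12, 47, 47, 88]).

Per-enzyme occurrences:
  SqiX GCGACTT/0: at [32] ⇒ [32]
  JekIII ATTAC/5: at [0, 18] ⇒ [5, 23]
  XjeIII TGCTA/1: at [6, 40] ⇒ [7, 41]
  PtaIV (GAACGCG, off=1): no sites
  AzqIII (GTAAACTT, off=6): no sites

All cut coordinates (distinct, sorted): [5, 7, 23, 32, 41]

Fragments:
  [0,5): 5 bp
  [5,7): 2 bp
  [7,23): 16 bp
  [23,32): 9 bp
  [32,41): 9 bp
  [41,46): 5 bp

[2,5,5,9,9,16]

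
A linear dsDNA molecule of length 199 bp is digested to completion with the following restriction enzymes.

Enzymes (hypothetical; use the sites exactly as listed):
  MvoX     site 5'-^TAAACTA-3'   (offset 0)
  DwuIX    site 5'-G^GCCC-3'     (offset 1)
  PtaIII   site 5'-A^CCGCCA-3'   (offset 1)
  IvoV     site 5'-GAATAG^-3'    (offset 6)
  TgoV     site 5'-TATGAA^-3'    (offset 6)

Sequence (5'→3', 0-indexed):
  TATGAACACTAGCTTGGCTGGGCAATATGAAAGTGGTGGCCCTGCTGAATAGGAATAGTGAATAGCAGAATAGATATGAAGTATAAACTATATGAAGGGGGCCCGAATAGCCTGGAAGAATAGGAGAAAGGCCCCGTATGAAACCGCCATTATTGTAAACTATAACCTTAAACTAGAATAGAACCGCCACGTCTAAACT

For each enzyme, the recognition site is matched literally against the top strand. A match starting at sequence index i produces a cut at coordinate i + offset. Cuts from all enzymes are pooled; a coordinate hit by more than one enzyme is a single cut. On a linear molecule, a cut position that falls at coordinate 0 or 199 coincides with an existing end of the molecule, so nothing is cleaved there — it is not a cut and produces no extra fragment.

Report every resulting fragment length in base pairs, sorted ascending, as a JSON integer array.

Site scan:
  MvoX (TAAACTA, off=0): starts [83, 155, 168] → cuts [83, 155, 168]
  DwuIX (GGCCC, off=1): starts [37, 99, 129] → cuts [38, 100, 130]
  PtaIII (ACCGCCA, off=1): starts [142, 182] → cuts [143, 183]
  IvoV (GAATAG, off=6): starts [46, 52, 59, 67, 104, 117, 175] → cuts [52, 58, 65, 73, 110, 123, 181]
  TgoV (TATGAA, off=6): starts [0, 25, 74, 90, 136] → cuts [6, 31, 80, 96, 142]

All cut coordinates (distinct, sorted): [6, 31, 38, 52, 58, 65, 73, 80, 83, 96, 100, 110, 123, 130, 142, 143, 155, 168, 181, 183]

Fragment lengths:
  [0,6): 6 bp
  [6,31): 25 bp
  [31,38): 7 bp
  [38,52): 14 bp
  [52,58): 6 bp
  [58,65): 7 bp
  [65,73): 8 bp
  [73,80): 7 bp
  [80,83): 3 bp
  [83,96): 13 bp
  [96,100): 4 bp
  [100,110): 10 bp
  [110,123): 13 bp
  [123,130): 7 bp
  [130,142): 12 bp
  [142,143): 1 bp
  [143,155): 12 bp
  [155,168): 13 bp
  [168,181): 13 bp
  [181,183): 2 bp
  [183,199): 16 bp

[1,2,3,4,6,6,7,7,7,7,8,10,12,12,13,13,13,13,14,16,25]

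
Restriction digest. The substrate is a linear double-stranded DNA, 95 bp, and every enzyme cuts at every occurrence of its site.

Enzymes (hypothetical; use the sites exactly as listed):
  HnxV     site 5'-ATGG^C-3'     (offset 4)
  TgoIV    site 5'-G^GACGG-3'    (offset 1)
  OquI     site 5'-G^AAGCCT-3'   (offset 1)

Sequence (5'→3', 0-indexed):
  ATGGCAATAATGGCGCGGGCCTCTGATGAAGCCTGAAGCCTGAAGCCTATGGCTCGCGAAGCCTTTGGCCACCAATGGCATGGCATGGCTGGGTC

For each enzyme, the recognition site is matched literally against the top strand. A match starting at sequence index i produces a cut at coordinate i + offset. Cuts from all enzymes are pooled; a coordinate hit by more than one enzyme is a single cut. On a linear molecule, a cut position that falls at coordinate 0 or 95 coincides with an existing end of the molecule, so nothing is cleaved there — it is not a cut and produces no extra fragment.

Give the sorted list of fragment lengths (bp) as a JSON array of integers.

[4,5,5,6,7,7,7,9,10,15,20]

Per-enzyme occurrences:
  HnxV (ATGGC, off=4): starts [0, 9, 48, 74, 79, 84] → cuts [4, 13, 52, 78, 83, 88]
  TgoIV (GGACGG, off=1): no sites
  OquI (GAAGCCT, off=1): starts [27, 34, 41, 57] → cuts [28, 35, 42, 58]

Pooled cuts: [4, 13, 28, 35, 42, 52, 58, 78, 83, 88]

Fragment lengths:
  [0,4): 4 bp
  [4,13): 9 bp
  [13,28): 15 bp
  [28,35): 7 bp
  [35,42): 7 bp
  [42,52): 10 bp
  [52,58): 6 bp
  [58,78): 20 bp
  [78,83): 5 bp
  [83,88): 5 bp
  [88,95): 7 bp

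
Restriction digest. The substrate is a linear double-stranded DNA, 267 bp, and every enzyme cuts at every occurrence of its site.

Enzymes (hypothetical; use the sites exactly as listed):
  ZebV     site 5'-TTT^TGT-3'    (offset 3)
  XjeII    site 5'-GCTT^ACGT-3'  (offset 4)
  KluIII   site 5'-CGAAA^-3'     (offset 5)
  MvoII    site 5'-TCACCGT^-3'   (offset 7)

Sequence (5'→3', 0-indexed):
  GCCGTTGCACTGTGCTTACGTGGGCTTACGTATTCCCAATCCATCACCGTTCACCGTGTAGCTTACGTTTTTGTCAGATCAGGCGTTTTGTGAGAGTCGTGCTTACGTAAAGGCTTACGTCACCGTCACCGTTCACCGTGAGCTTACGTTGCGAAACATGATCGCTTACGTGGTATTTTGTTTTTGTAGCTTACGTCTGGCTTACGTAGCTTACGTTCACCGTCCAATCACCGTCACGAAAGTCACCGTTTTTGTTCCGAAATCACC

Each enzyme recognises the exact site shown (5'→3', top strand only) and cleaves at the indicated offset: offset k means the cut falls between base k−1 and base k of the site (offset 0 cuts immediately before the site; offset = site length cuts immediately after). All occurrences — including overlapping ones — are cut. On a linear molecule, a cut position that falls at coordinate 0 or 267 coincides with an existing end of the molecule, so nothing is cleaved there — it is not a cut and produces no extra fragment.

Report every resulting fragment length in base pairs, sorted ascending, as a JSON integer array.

[3,5,6,6,6,7,7,7,7,7,8,8,9,10,10,10,11,11,11,11,11,11,12,16,17,17,23]

Per-enzyme occurrences:
  ZebV TTTTGT/3: at [68, 85, 175, 181, 249] ⇒ [71, 88, 178, 184, 252]
  XjeII GCTTACGT/4: at [13, 23, 60, 100, 112, 141, 163, 188, 199, 208] ⇒ [17, 27, 64, 104, 116, 145, 167, 192, 203, 212]
  KluIII CGAAA/5: at [151, 236, 257] ⇒ [156, 241, 262]
  MvoII TCACCGT/7: at [43, 50, 119, 125, 132, 216, 227, 242] ⇒ [50, 57, 126, 132, 139, 223, 234, 249]

Pooled cuts: [17, 27, 50, 57, 64, 71, 88, 104, 116, 126, 132, 139, 145, 156, 167, 178, 184, 192, 203, 212, 223, 234, 241, 249, 252, 262]

Fragments:
  [0,17): 17 bp
  [17,27): 10 bp
  [27,50): 23 bp
  [50,57): 7 bp
  [57,64): 7 bp
  [64,71): 7 bp
  [71,88): 17 bp
  [88,104): 16 bp
  [104,116): 12 bp
  [116,126): 10 bp
  [126,132): 6 bp
  [132,139): 7 bp
  [139,145): 6 bp
  [145,156): 11 bp
  [156,167): 11 bp
  [167,178): 11 bp
  [178,184): 6 bp
  [184,192): 8 bp
  [192,203): 11 bp
  [203,212): 9 bp
  [212,223): 11 bp
  [223,234): 11 bp
  [234,241): 7 bp
  [241,249): 8 bp
  [249,252): 3 bp
  [252,262): 10 bp
  [262,267): 5 bp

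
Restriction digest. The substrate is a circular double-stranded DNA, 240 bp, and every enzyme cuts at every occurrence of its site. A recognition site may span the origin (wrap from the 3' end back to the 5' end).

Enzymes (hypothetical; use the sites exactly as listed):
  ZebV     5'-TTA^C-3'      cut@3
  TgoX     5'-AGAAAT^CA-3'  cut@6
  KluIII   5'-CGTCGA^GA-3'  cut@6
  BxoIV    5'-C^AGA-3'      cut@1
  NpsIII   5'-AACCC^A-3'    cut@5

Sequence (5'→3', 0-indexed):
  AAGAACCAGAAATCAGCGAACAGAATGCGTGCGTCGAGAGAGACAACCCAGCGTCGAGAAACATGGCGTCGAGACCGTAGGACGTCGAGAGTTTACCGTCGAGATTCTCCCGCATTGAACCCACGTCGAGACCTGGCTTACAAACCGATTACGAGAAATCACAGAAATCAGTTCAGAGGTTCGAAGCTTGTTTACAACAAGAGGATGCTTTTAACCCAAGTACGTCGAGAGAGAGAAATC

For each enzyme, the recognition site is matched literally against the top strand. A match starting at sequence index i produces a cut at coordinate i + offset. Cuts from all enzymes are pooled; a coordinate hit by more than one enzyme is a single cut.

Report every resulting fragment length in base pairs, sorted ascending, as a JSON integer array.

[3,6,6,6,7,7,7,8,8,8,8,11,11,11,11,12,15,16,16,20,20,23]

Site scan:
  ZebV (TTAC, off=3): starts [92, 137, 148, 191] → cuts [95, 140, 151, 194]
  TgoX (AGAAATCA, off=6): starts [7, 153, 162, 233] → cuts [13, 159, 168, 239]
  KluIII (CGTCGAGA, off=6): starts [31, 51, 66, 82, 96, 123, 222] → cuts [37, 57, 72, 88, 102, 129, 228]
  BxoIV (CAGA, off=1): starts [6, 20, 161, 173] → cuts [7, 21, 162, 174]
  NpsIII (AACCCA, off=5): starts [44, 117, 212] → cuts [49, 122, 217]

Pooled cuts: [7, 13, 21, 37, 49, 57, 72, 88, 95, 102, 122, 129, 140, 151, 159, 162, 168, 174, 194, 217, 228, 239]

Fragments:
  7→13: 6 bp
  13→21: 8 bp
  21→37: 16 bp
  37→49: 12 bp
  49→57: 8 bp
  57→72: 15 bp
  72→88: 16 bp
  88→95: 7 bp
  95→102: 7 bp
  102→122: 20 bp
  122→129: 7 bp
  129→140: 11 bp
  140→151: 11 bp
  151→159: 8 bp
  159→162: 3 bp
  162→168: 6 bp
  168→174: 6 bp
  174→194: 20 bp
  194→217: 23 bp
  217→228: 11 bp
  228→239: 11 bp
  239→7 (wrap): 240-239+7 = 8 bp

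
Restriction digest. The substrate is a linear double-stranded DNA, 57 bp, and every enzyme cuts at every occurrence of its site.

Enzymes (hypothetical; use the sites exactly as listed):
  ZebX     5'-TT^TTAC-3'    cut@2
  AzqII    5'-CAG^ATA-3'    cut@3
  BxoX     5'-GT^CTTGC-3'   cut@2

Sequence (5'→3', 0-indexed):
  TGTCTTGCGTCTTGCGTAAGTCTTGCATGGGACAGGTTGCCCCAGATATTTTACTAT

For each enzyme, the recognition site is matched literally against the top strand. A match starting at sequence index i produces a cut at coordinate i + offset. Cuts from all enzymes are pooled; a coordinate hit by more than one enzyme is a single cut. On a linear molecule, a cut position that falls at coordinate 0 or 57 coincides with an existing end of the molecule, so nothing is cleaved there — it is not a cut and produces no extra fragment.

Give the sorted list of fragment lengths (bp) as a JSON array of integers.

Per-enzyme occurrences:
  ZebX TTTTAC/2: at [48] ⇒ [50]
  AzqII CAGATA/3: at [42] ⇒ [45]
  BxoX GTCTTGC/2: at [1, 8, 19] ⇒ [3, 10, 21]

All cut coordinates (distinct, sorted): [3, 10, 21, 45, 50]

Fragments:
  [0,3): 3 bp
  [3,10): 7 bp
  [10,21): 11 bp
  [21,45): 24 bp
  [45,50): 5 bp
  [50,57): 7 bp

[3,5,7,7,11,24]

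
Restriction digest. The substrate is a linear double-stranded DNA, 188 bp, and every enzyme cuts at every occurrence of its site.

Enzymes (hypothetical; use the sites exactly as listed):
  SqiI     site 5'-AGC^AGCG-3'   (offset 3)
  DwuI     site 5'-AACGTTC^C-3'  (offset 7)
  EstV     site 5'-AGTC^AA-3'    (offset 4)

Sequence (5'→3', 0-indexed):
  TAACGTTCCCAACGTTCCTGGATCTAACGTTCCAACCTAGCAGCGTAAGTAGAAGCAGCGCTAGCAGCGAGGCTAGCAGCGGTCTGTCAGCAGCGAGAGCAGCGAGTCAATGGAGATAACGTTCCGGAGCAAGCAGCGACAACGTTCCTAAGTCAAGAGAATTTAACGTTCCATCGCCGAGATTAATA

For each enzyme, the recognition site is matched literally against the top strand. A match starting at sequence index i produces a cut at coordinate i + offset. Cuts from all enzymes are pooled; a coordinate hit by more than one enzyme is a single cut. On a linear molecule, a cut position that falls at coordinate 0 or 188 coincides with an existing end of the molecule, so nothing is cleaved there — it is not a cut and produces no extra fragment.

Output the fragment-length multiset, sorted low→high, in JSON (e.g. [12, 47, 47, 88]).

[7,8,8,9,9,9,9,10,12,13,14,15,15,16,17,17]

Scan for sites:
  SqiI (AGCAGCG, off=3): starts [38, 53, 62, 74, 88, 97, 131] → cuts [41, 56, 65, 77, 91, 100, 134]
  DwuI (AACGTTCC, off=7): starts [1, 10, 25, 117, 140, 164] → cuts [8, 17, 32, 124, 147, 171]
  EstV (AGTCAA, off=4): starts [104, 150] → cuts [108, 154]

All cut coordinates (distinct, sorted): [8, 17, 32, 41, 56, 65, 77, 91, 100, 108, 124, 134, 147, 154, 171]

Fragments:
  [0,8): 8 bp
  [8,17): 9 bp
  [17,32): 15 bp
  [32,41): 9 bp
  [41,56): 15 bp
  [56,65): 9 bp
  [65,77): 12 bp
  [77,91): 14 bp
  [91,100): 9 bp
  [100,108): 8 bp
  [108,124): 16 bp
  [124,134): 10 bp
  [134,147): 13 bp
  [147,154): 7 bp
  [154,171): 17 bp
  [171,188): 17 bp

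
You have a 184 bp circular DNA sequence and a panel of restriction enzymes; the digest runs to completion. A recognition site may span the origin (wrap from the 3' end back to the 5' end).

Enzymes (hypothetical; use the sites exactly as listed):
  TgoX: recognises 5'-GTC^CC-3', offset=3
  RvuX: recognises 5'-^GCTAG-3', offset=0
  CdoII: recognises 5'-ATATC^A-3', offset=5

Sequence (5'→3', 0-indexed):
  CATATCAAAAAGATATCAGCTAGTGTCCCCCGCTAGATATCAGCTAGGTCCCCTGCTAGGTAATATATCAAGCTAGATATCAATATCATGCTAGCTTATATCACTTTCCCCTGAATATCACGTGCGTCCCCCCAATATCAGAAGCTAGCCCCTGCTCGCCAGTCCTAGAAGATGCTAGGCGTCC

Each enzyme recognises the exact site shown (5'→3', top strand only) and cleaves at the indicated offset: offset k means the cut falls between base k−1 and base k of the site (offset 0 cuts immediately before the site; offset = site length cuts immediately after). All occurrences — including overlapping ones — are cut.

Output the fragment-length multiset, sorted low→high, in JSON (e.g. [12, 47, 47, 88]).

Scan for sites:
  TgoX GTCCC/3: at [24, 47, 125, 180] ⇒ [27, 50, 128, 183]
  RvuX GCTAG/0: at [18, 31, 42, 54, 71, 89, 143, 173] ⇒ [18, 31, 42, 54, 71, 89, 143, 173]
  CdoII ATATCA/5: at [1, 12, 36, 64, 76, 82, 97, 114, 134] ⇒ [6, 17, 41, 69, 81, 87, 102, 119, 139]

All cut coordinates (distinct, sorted): [6, 17, 18, 27, 31, 41, 42, 50, 54, 69, 71, 81, 87, 89, 102, 119, 128, 139, 143, 173, 183]

Fragment lengths:
  6→17: 11 bp
  17→18: 1 bp
  18→27: 9 bp
  27→31: 4 bp
  31→41: 10 bp
  41→42: 1 bp
  42→50: 8 bp
  50→54: 4 bp
  54→69: 15 bp
  69→71: 2 bp
  71→81: 10 bp
  81→87: 6 bp
  87→89: 2 bp
  89→102: 13 bp
  102→119: 17 bp
  119→128: 9 bp
  128→139: 11 bp
  139→143: 4 bp
  143→173: 30 bp
  173→183: 10 bp
  183→6 (wrap): 184-183+6 = 7 bp

[1,1,2,2,4,4,4,6,7,8,9,9,10,10,10,11,11,13,15,17,30]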